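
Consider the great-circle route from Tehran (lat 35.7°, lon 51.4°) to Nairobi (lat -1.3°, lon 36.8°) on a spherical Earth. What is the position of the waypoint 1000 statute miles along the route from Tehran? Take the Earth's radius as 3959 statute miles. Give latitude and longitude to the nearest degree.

≈ lat 22°, lon 45°

Write both endpoints as unit vectors p₁, p₂ with components (cos φ cos λ, cos φ sin λ, sin φ).
The central angle between the endpoints is δ = arccos(p₁·p₂) ≈ 0.688 rad (39.4°). The total great-circle distance is δ·R ≈ 0.688 × 3959 ≈ 2724 mi, so the target fraction is f = 1000/2724 ≈ 0.367.
Interpolate at f ≈ 0.367 with slerp weights a = sin((1−f)δ)/sin δ ≈ 0.664, b = sin(fδ)/sin δ ≈ 0.393.
p = a·p₁ + b·p₂ ≈ (0.652, 0.657, 0.379); φ = arcsin(p_z) ≈ 22.26°, λ = atan2(p_y, p_x) ≈ 45.25°.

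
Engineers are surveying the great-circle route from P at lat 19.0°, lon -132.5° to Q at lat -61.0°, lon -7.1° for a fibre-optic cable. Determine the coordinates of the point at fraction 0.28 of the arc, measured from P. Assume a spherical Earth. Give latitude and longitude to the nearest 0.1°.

≈ lat -11.8°, lon -116.6°

Convert each endpoint to a unit vector on the sphere (x = cos φ cos λ, y = cos φ sin λ, z = sin φ).
The central angle between the endpoints is δ = arccos(p₁·p₂) ≈ 2.154 rad (123.4°).
Interpolate at f = 0.28 with slerp weights a = sin((1−f)δ)/sin δ ≈ 1.197, b = sin(fδ)/sin δ ≈ 0.679.
p = a·p₁ + b·p₂ ≈ (-0.438, -0.875, -0.204); φ = arcsin(p_z) ≈ -11.78°, λ = atan2(p_y, p_x) ≈ -116.59°.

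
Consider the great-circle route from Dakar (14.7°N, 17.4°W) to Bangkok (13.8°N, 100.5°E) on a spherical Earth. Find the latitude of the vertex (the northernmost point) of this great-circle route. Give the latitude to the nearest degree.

The great circle lies in the plane with unit normal n̂ = (p₁ × p₂)/|p₁ × p₂|.
Here n̂_z ≈ +0.897; the vertex latitude is φ_max = arccos|n̂_z| ≈ 26.2°.
Check via Clairaut: cos φ_max = |cos φ₁| · sin C = cos(14.7°)·sin(68.0°) ≈ 0.897, again giving ≈ 26.2°.

≈ 26°N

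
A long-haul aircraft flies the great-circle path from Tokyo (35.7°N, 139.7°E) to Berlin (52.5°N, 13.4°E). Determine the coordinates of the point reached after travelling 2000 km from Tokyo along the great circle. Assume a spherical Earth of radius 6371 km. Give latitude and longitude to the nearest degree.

≈ 51°N, 126°E

Convert each endpoint to a unit vector on the sphere (x = cos φ cos λ, y = cos φ sin λ, z = sin φ).
The central angle between the endpoints is δ = arccos(p₁·p₂) ≈ 1.400 rad (80.2°). The total great-circle distance is δ·R ≈ 1.400 × 6371 ≈ 8917 km, so the target fraction is f = 2000/8917 ≈ 0.224.
Interpolate at f ≈ 0.224 with slerp weights a = sin((1−f)δ)/sin δ ≈ 0.898, b = sin(fδ)/sin δ ≈ 0.313.
p = a·p₁ + b·p₂ ≈ (-0.370, 0.516, 0.772); φ = arcsin(p_z) ≈ 50.58°, λ = atan2(p_y, p_x) ≈ 125.69°.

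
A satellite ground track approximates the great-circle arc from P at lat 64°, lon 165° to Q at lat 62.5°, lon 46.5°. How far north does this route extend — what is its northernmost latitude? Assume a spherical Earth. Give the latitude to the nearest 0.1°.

≈ 75.6°

The great circle lies in the plane with unit normal n̂ = (p₁ × p₂)/|p₁ × p₂|.
Here n̂_z ≈ -0.249; the vertex latitude is φ_max = arccos|n̂_z| ≈ 75.6°.
Check via Clairaut: cos φ_max = |cos φ₁| · sin C = cos(64.0°)·sin(34.7°) ≈ 0.249, again giving ≈ 75.6°.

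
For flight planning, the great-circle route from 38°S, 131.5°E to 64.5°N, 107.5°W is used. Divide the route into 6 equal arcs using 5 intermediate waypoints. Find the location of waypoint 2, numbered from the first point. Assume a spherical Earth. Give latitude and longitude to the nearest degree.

From cos δ = sin φ₁ sin φ₂ + cos φ₁ cos φ₂ cos Δλ, the central angle is δ ≈ 2.390 rad (136.9°).
Interpolate at f = 2/6 with slerp weights a = sin((1−f)δ)/sin δ ≈ 1.464, b = sin(fδ)/sin δ ≈ 1.047.
p = a·p₁ + b·p₂ ≈ (-0.900, 0.434, 0.044); φ = arcsin(p_z) ≈ 2.50°, λ = atan2(p_y, p_x) ≈ 154.25°.

≈ 3°N, 154°E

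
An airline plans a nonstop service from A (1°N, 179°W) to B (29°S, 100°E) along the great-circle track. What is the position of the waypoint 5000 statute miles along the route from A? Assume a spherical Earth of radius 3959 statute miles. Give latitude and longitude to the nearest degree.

The haversine formula gives a central angle δ ≈ 1.442 rad (82.6°) between the endpoints. The total great-circle distance is δ·R ≈ 1.442 × 3959 ≈ 5709 mi, so the target fraction is f = 5000/5709 ≈ 0.876.
Interpolate at f ≈ 0.876 with slerp weights a = sin((1−f)δ)/sin δ ≈ 0.180, b = sin(fδ)/sin δ ≈ 0.961.
p = a·p₁ + b·p₂ ≈ (-0.326, 0.825, -0.463); φ = arcsin(p_z) ≈ -27.56°, λ = atan2(p_y, p_x) ≈ 111.55°.

≈ (28°S, 112°E)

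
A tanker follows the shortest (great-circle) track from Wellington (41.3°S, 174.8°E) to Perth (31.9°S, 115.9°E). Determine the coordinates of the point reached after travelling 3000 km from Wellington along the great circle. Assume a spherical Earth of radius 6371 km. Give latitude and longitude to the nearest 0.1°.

≈ 39.6°S, 139.1°E

Convert each endpoint to a unit vector on the sphere (x = cos φ cos λ, y = cos φ sin λ, z = sin φ).
The central angle between the endpoints is δ = arccos(p₁·p₂) ≈ 0.825 rad (47.3°). The total great-circle distance is δ·R ≈ 0.825 × 6371 ≈ 5259 km, so the target fraction is f = 3000/5259 ≈ 0.570.
Interpolate at f ≈ 0.570 with slerp weights a = sin((1−f)δ)/sin δ ≈ 0.472, b = sin(fδ)/sin δ ≈ 0.617.
p = a·p₁ + b·p₂ ≈ (-0.582, 0.504, -0.638); φ = arcsin(p_z) ≈ -39.65°, λ = atan2(p_y, p_x) ≈ 139.15°.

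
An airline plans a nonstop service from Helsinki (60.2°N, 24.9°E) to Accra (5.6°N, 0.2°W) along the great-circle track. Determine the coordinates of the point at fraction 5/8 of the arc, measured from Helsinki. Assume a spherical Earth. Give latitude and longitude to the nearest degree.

Convert each endpoint to a unit vector on the sphere (x = cos φ cos λ, y = cos φ sin λ, z = sin φ).
The central angle between the endpoints is δ = arccos(p₁·p₂) ≈ 1.009 rad (57.8°).
Interpolate at f = 5/8 with slerp weights a = sin((1−f)δ)/sin δ ≈ 0.437, b = sin(fδ)/sin δ ≈ 0.697.
p = a·p₁ + b·p₂ ≈ (0.890, 0.089, 0.447); φ = arcsin(p_z) ≈ 26.54°, λ = atan2(p_y, p_x) ≈ 5.70°.

≈ 27°N, 6°E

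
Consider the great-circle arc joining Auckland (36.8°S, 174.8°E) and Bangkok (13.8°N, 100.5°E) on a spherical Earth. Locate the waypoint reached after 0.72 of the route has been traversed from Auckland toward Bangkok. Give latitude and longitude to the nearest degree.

≈ (2°S, 119°E)

The haversine formula gives a central angle δ ≈ 1.503 rad (86.1°) between the endpoints.
Interpolate at f = 0.72 with slerp weights a = sin((1−f)δ)/sin δ ≈ 0.410, b = sin(fδ)/sin δ ≈ 0.885.
p = a·p₁ + b·p₂ ≈ (-0.483, 0.875, -0.034); φ = arcsin(p_z) ≈ -1.96°, λ = atan2(p_y, p_x) ≈ 118.91°.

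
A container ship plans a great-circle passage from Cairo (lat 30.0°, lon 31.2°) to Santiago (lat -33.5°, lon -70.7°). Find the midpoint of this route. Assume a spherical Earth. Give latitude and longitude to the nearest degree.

≈ lat -3°, lon -18°

Write both endpoints as unit vectors p₁, p₂ with components (cos φ cos λ, cos φ sin λ, sin φ).
The central angle between the endpoints is δ = arccos(p₁·p₂) ≈ 2.010 rad (115.1°).
Interpolate at f = 1/2 with slerp weights a = sin((1−f)δ)/sin δ ≈ 0.932, b = sin(fδ)/sin δ ≈ 0.932.
p = a·p₁ + b·p₂ ≈ (0.948, -0.316, -0.048); φ = arcsin(p_z) ≈ -2.78°, λ = atan2(p_y, p_x) ≈ -18.41°.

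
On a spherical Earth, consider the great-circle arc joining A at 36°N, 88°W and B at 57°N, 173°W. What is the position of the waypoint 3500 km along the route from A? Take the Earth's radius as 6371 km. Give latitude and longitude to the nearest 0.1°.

Write both endpoints as unit vectors p₁, p₂ with components (cos φ cos λ, cos φ sin λ, sin φ).
The central angle between the endpoints is δ = arccos(p₁·p₂) ≈ 1.011 rad (57.9°). The total great-circle distance is δ·R ≈ 1.011 × 6371 ≈ 6438 km, so the target fraction is f = 3500/6438 ≈ 0.544.
Interpolate at f ≈ 0.544 with slerp weights a = sin((1−f)δ)/sin δ ≈ 0.525, b = sin(fδ)/sin δ ≈ 0.616.
p = a·p₁ + b·p₂ ≈ (-0.318, -0.466, 0.826); φ = arcsin(p_z) ≈ 55.66°, λ = atan2(p_y, p_x) ≈ -124.36°.

≈ 55.7°N, 124.4°W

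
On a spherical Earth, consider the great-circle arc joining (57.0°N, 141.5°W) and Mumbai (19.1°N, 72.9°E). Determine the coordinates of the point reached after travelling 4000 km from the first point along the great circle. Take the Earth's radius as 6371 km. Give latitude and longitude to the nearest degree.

≈ (71°N, 133°E)

From cos δ = sin φ₁ sin φ₂ + cos φ₁ cos φ₂ cos Δλ, the central angle is δ ≈ 1.722 rad (98.6°). The total great-circle distance is δ·R ≈ 1.722 × 6371 ≈ 10968 km, so the target fraction is f = 4000/10968 ≈ 0.365.
Interpolate at f ≈ 0.365 with slerp weights a = sin((1−f)δ)/sin δ ≈ 0.899, b = sin(fδ)/sin δ ≈ 0.594.
p = a·p₁ + b·p₂ ≈ (-0.218, 0.232, 0.948); φ = arcsin(p_z) ≈ 71.44°, λ = atan2(p_y, p_x) ≈ 133.21°.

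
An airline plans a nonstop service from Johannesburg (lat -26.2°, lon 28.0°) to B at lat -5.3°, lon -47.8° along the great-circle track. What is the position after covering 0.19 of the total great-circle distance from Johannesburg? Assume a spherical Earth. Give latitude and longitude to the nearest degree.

≈ lat -25°, lon 12°

The haversine formula gives a central angle δ ≈ 1.308 rad (74.9°) between the endpoints.
Interpolate at f = 0.19 with slerp weights a = sin((1−f)δ)/sin δ ≈ 0.903, b = sin(fδ)/sin δ ≈ 0.255.
p = a·p₁ + b·p₂ ≈ (0.886, 0.193, -0.422); φ = arcsin(p_z) ≈ -24.98°, λ = atan2(p_y, p_x) ≈ 12.26°.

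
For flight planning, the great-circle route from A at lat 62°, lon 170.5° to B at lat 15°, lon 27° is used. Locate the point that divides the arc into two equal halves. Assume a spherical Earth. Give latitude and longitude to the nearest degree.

≈ lat 60°, lon 52°

Write both endpoints as unit vectors p₁, p₂ with components (cos φ cos λ, cos φ sin λ, sin φ).
The central angle between the endpoints is δ = arccos(p₁·p₂) ≈ 1.707 rad (97.8°).
Interpolate at f = 1/2 with slerp weights a = sin((1−f)δ)/sin δ ≈ 0.761, b = sin(fδ)/sin δ ≈ 0.761.
p = a·p₁ + b·p₂ ≈ (0.302, 0.393, 0.869); φ = arcsin(p_z) ≈ 60.29°, λ = atan2(p_y, p_x) ≈ 52.38°.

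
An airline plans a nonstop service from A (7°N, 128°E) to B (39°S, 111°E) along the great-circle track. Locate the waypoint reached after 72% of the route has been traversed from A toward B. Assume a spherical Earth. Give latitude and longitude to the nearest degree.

≈ (26°S, 117°E)

The haversine formula gives a central angle δ ≈ 0.849 rad (48.6°) between the endpoints.
Interpolate at f = 0.72 with slerp weights a = sin((1−f)δ)/sin δ ≈ 0.314, b = sin(fδ)/sin δ ≈ 0.765.
p = a·p₁ + b·p₂ ≈ (-0.405, 0.800, -0.443); φ = arcsin(p_z) ≈ -26.29°, λ = atan2(p_y, p_x) ≈ 116.83°.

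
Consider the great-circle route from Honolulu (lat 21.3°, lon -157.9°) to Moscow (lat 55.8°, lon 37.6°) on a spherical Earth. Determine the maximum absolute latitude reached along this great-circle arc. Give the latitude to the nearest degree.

The great circle lies in the plane with unit normal n̂ = (p₁ × p₂)/|p₁ × p₂|.
Here n̂_z ≈ -0.143; the vertex latitude is φ_max = arccos|n̂_z| ≈ 81.8°.

≈ 82°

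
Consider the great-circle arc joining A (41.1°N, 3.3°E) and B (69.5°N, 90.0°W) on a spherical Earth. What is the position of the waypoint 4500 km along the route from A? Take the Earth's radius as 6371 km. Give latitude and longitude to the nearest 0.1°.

Write both endpoints as unit vectors p₁, p₂ with components (cos φ cos λ, cos φ sin λ, sin φ).
The central angle between the endpoints is δ = arccos(p₁·p₂) ≈ 0.927 rad (53.1°). The total great-circle distance is δ·R ≈ 0.927 × 6371 ≈ 5903 km, so the target fraction is f = 4500/5903 ≈ 0.762.
Interpolate at f ≈ 0.762 with slerp weights a = sin((1−f)δ)/sin δ ≈ 0.273, b = sin(fδ)/sin δ ≈ 0.812.
p = a·p₁ + b·p₂ ≈ (0.206, -0.272, 0.940); φ = arcsin(p_z) ≈ 70.04°, λ = atan2(p_y, p_x) ≈ -52.96°.

≈ (70.0°N, 53.0°W)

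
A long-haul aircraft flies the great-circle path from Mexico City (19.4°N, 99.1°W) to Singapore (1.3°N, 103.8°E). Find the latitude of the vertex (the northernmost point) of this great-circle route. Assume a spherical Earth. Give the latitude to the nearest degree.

The great circle lies in the plane with unit normal n̂ = (p₁ × p₂)/|p₁ × p₂|.
Here n̂_z ≈ -0.722; the vertex latitude is φ_max = arccos|n̂_z| ≈ 43.8°.

≈ 44°N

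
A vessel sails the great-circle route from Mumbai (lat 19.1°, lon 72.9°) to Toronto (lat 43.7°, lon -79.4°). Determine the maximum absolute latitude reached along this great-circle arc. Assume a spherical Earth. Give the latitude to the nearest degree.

The great circle lies in the plane with unit normal n̂ = (p₁ × p₂)/|p₁ × p₂|.
Here n̂_z ≈ -0.343; the vertex latitude is φ_max = arccos|n̂_z| ≈ 69.9°.
Check via Clairaut: cos φ_max = |cos φ₁| · sin C = cos(19.1°)·sin(21.3°) ≈ 0.343, again giving ≈ 69.9°.

≈ 70°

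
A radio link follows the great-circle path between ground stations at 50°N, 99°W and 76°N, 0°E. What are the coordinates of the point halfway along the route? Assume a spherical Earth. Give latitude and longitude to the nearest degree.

The haversine formula gives a central angle δ ≈ 0.768 rad (44.0°) between the endpoints.
Interpolate at f = 1/2 with slerp weights a = sin((1−f)δ)/sin δ ≈ 0.539, b = sin(fδ)/sin δ ≈ 0.539.
p = a·p₁ + b·p₂ ≈ (0.076, -0.342, 0.936); φ = arcsin(p_z) ≈ 69.46°, λ = atan2(p_y, p_x) ≈ -77.45°.

≈ 69°N, 77°W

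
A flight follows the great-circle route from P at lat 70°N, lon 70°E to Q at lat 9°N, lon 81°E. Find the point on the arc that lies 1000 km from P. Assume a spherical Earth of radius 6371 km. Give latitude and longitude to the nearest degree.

≈ lat 61°N, lon 74°E

The haversine formula gives a central angle δ ≈ 1.072 rad (61.4°) between the endpoints. The total great-circle distance is δ·R ≈ 1.072 × 6371 ≈ 6828 km, so the target fraction is f = 1000/6828 ≈ 0.146.
Interpolate at f ≈ 0.146 with slerp weights a = sin((1−f)δ)/sin δ ≈ 0.903, b = sin(fδ)/sin δ ≈ 0.178.
p = a·p₁ + b·p₂ ≈ (0.133, 0.464, 0.876); φ = arcsin(p_z) ≈ 61.15°, λ = atan2(p_y, p_x) ≈ 73.99°.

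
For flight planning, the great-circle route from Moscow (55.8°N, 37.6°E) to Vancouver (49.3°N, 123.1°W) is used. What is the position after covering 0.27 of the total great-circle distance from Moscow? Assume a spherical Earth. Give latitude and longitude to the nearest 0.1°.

≈ 74.6°N, 20.9°E

The haversine formula gives a central angle δ ≈ 1.286 rad (73.7°) between the endpoints.
Interpolate at f = 0.27 with slerp weights a = sin((1−f)δ)/sin δ ≈ 0.841, b = sin(fδ)/sin δ ≈ 0.355.
p = a·p₁ + b·p₂ ≈ (0.248, 0.095, 0.964); φ = arcsin(p_z) ≈ 74.60°, λ = atan2(p_y, p_x) ≈ 20.88°.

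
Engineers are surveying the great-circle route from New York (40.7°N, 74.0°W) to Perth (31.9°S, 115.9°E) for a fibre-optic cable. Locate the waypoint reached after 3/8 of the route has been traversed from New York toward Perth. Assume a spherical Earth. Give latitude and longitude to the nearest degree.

≈ 50°N, 170°W

Convert each endpoint to a unit vector on the sphere (x = cos φ cos λ, y = cos φ sin λ, z = sin φ).
The central angle between the endpoints is δ = arccos(p₁·p₂) ≈ 2.935 rad (168.1°).
Interpolate at f = 3/8 with slerp weights a = sin((1−f)δ)/sin δ ≈ 4.697, b = sin(fδ)/sin δ ≈ 4.336.
p = a·p₁ + b·p₂ ≈ (-0.627, -0.111, 0.771); φ = arcsin(p_z) ≈ 50.48°, λ = atan2(p_y, p_x) ≈ -169.93°.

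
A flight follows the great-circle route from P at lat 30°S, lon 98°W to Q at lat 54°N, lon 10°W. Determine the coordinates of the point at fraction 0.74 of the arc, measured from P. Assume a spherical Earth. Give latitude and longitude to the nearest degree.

≈ lat 37°N, lon 45°W

Write both endpoints as unit vectors p₁, p₂ with components (cos φ cos λ, cos φ sin λ, sin φ).
The central angle between the endpoints is δ = arccos(p₁·p₂) ≈ 1.968 rad (112.8°).
Interpolate at f = 0.74 with slerp weights a = sin((1−f)δ)/sin δ ≈ 0.531, b = sin(fδ)/sin δ ≈ 1.077.
p = a·p₁ + b·p₂ ≈ (0.560, -0.565, 0.606); φ = arcsin(p_z) ≈ 37.31°, λ = atan2(p_y, p_x) ≈ -45.29°.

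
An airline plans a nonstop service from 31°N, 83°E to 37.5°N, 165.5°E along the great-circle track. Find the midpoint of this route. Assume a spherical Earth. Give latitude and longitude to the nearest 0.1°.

The haversine formula gives a central angle δ ≈ 1.157 rad (66.3°) between the endpoints.
Interpolate at f = 1/2 with slerp weights a = sin((1−f)δ)/sin δ ≈ 0.597, b = sin(fδ)/sin δ ≈ 0.597.
p = a·p₁ + b·p₂ ≈ (-0.396, 0.627, 0.671); φ = arcsin(p_z) ≈ 42.15°, λ = atan2(p_y, p_x) ≈ 122.31°.

≈ 42.1°N, 122.3°E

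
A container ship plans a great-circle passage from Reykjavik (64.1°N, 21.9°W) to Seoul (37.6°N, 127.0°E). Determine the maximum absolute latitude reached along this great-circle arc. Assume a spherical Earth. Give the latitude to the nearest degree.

The great circle lies in the plane with unit normal n̂ = (p₁ × p₂)/|p₁ × p₂|.
Here n̂_z ≈ +0.185; the vertex latitude is φ_max = arccos|n̂_z| ≈ 79.4°.

≈ 79°N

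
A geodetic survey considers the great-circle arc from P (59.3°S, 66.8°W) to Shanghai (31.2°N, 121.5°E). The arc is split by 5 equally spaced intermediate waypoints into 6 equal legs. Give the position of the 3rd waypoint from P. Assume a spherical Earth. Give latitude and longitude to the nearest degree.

≈ (44°S, 133°E)

Convert each endpoint to a unit vector on the sphere (x = cos φ cos λ, y = cos φ sin λ, z = sin φ).
The central angle between the endpoints is δ = arccos(p₁·p₂) ≈ 2.642 rad (151.3°).
Interpolate at f = 3/6 with slerp weights a = sin((1−f)δ)/sin δ ≈ 2.021, b = sin(fδ)/sin δ ≈ 2.021.
p = a·p₁ + b·p₂ ≈ (-0.497, 0.526, -0.691); φ = arcsin(p_z) ≈ -43.69°, λ = atan2(p_y, p_x) ≈ 133.39°.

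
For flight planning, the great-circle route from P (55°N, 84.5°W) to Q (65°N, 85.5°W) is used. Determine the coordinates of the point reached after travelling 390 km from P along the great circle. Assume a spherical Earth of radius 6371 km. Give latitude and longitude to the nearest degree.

≈ (59°N, 85°W)

Convert each endpoint to a unit vector on the sphere (x = cos φ cos λ, y = cos φ sin λ, z = sin φ).
The central angle between the endpoints is δ = arccos(p₁·p₂) ≈ 0.175 rad (10.0°). The total great-circle distance is δ·R ≈ 0.175 × 6371 ≈ 1113 km, so the target fraction is f = 390/1113 ≈ 0.350.
Interpolate at f ≈ 0.350 with slerp weights a = sin((1−f)δ)/sin δ ≈ 0.652, b = sin(fδ)/sin δ ≈ 0.352.
p = a·p₁ + b·p₂ ≈ (0.047, -0.520, 0.853); φ = arcsin(p_z) ≈ 58.50°, λ = atan2(p_y, p_x) ≈ -84.78°.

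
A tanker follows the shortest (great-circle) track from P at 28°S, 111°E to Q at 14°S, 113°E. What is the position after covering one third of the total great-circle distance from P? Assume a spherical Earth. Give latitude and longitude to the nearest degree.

≈ 23°S, 112°E

Convert each endpoint to a unit vector on the sphere (x = cos φ cos λ, y = cos φ sin λ, z = sin φ).
The central angle between the endpoints is δ = arccos(p₁·p₂) ≈ 0.246 rad (14.1°).
Interpolate at f = 1/3 with slerp weights a = sin((1−f)δ)/sin δ ≈ 0.670, b = sin(fδ)/sin δ ≈ 0.336.
p = a·p₁ + b·p₂ ≈ (-0.340, 0.853, -0.396); φ = arcsin(p_z) ≈ -23.34°, λ = atan2(p_y, p_x) ≈ 111.71°.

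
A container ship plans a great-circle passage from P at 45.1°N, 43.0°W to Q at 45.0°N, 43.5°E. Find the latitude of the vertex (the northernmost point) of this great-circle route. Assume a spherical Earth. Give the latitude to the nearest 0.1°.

≈ 54.0°N

The great circle lies in the plane with unit normal n̂ = (p₁ × p₂)/|p₁ × p₂|.
Here n̂_z ≈ +0.588; the vertex latitude is φ_max = arccos|n̂_z| ≈ 54.0°.
Check via Clairaut: cos φ_max = |cos φ₁| · sin C = cos(45.1°)·sin(56.4°) ≈ 0.588, again giving ≈ 54.0°.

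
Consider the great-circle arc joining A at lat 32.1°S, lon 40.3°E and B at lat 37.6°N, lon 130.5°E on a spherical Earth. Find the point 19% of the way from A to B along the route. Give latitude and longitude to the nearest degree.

Convert each endpoint to a unit vector on the sphere (x = cos φ cos λ, y = cos φ sin λ, z = sin φ).
The central angle between the endpoints is δ = arccos(p₁·p₂) ≈ 1.903 rad (109.1°).
Interpolate at f = 0.19 with slerp weights a = sin((1−f)δ)/sin δ ≈ 1.058, b = sin(fδ)/sin δ ≈ 0.374.
p = a·p₁ + b·p₂ ≈ (0.491, 0.805, -0.334); φ = arcsin(p_z) ≈ -19.49°, λ = atan2(p_y, p_x) ≈ 58.64°.

≈ lat 19°S, lon 59°E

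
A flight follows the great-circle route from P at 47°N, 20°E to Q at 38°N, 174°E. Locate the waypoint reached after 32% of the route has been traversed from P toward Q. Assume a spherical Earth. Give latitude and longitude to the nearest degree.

Convert each endpoint to a unit vector on the sphere (x = cos φ cos λ, y = cos φ sin λ, z = sin φ).
The central angle between the endpoints is δ = arccos(p₁·p₂) ≈ 1.604 rad (91.9°).
Interpolate at f = 0.32 with slerp weights a = sin((1−f)δ)/sin δ ≈ 0.887, b = sin(fδ)/sin δ ≈ 0.491.
p = a·p₁ + b·p₂ ≈ (0.184, 0.247, 0.951); φ = arcsin(p_z) ≈ 72.05°, λ = atan2(p_y, p_x) ≈ 53.41°.

≈ 72°N, 53°E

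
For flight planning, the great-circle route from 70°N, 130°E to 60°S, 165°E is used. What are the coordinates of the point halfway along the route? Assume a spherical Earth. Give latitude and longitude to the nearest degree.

The haversine formula gives a central angle δ ≈ 2.310 rad (132.4°) between the endpoints.
Interpolate at f = 1/2 with slerp weights a = sin((1−f)δ)/sin δ ≈ 1.238, b = sin(fδ)/sin δ ≈ 1.238.
p = a·p₁ + b·p₂ ≈ (-0.870, 0.485, 0.091); φ = arcsin(p_z) ≈ 5.23°, λ = atan2(p_y, p_x) ≈ 150.89°.

≈ 5°N, 151°E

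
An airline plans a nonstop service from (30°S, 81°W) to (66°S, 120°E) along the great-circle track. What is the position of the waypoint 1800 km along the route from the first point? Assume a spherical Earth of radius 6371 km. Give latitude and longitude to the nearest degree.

Write both endpoints as unit vectors p₁, p₂ with components (cos φ cos λ, cos φ sin λ, sin φ).
The central angle between the endpoints is δ = arccos(p₁·p₂) ≈ 1.443 rad (82.7°). The total great-circle distance is δ·R ≈ 1.443 × 6371 ≈ 9190 km, so the target fraction is f = 1800/9190 ≈ 0.196.
Interpolate at f ≈ 0.196 with slerp weights a = sin((1−f)δ)/sin δ ≈ 0.924, b = sin(fδ)/sin δ ≈ 0.281.
p = a·p₁ + b·p₂ ≈ (0.068, -0.692, -0.719); φ = arcsin(p_z) ≈ -45.97°, λ = atan2(p_y, p_x) ≈ -84.38°.

≈ (46°S, 84°W)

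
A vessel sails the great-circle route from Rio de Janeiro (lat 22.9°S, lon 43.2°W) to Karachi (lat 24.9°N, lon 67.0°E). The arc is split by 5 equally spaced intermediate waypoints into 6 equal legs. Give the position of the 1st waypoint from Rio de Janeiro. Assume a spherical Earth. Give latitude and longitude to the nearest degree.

Write both endpoints as unit vectors p₁, p₂ with components (cos φ cos λ, cos φ sin λ, sin φ).
The central angle between the endpoints is δ = arccos(p₁·p₂) ≈ 2.040 rad (116.9°).
Interpolate at f = 1/6 with slerp weights a = sin((1−f)δ)/sin δ ≈ 1.112, b = sin(fδ)/sin δ ≈ 0.374.
p = a·p₁ + b·p₂ ≈ (0.879, -0.389, -0.275); φ = arcsin(p_z) ≈ -15.97°, λ = atan2(p_y, p_x) ≈ -23.86°.

≈ lat 16°S, lon 24°W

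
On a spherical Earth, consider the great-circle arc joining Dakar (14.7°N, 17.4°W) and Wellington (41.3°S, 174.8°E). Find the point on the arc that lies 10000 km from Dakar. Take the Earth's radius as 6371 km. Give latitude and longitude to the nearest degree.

The haversine formula gives a central angle δ ≈ 2.642 rad (151.4°) between the endpoints. The total great-circle distance is δ·R ≈ 2.642 × 6371 ≈ 16832 km, so the target fraction is f = 10000/16832 ≈ 0.594.
Interpolate at f ≈ 0.594 with slerp weights a = sin((1−f)δ)/sin δ ≈ 1.833, b = sin(fδ)/sin δ ≈ 2.087.
p = a·p₁ + b·p₂ ≈ (0.130, -0.388, -0.912); φ = arcsin(p_z) ≈ -65.83°, λ = atan2(p_y, p_x) ≈ -71.42°.

≈ (66°S, 71°W)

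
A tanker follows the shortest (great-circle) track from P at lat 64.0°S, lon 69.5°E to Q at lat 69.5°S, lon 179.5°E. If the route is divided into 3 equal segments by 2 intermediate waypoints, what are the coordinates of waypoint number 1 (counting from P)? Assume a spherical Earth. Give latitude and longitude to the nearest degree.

From cos δ = sin φ₁ sin φ₂ + cos φ₁ cos φ₂ cos Δλ, the central angle is δ ≈ 0.661 rad (37.9°).
Interpolate at f = 1/3 with slerp weights a = sin((1−f)δ)/sin δ ≈ 0.695, b = sin(fδ)/sin δ ≈ 0.356.
p = a·p₁ + b·p₂ ≈ (-0.018, 0.286, -0.958); φ = arcsin(p_z) ≈ -73.32°, λ = atan2(p_y, p_x) ≈ 93.60°.

≈ lat 73°S, lon 94°E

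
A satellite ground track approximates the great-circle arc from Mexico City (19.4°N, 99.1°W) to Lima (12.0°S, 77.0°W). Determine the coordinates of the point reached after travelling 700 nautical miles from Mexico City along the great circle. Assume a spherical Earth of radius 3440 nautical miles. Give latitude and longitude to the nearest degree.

From cos δ = sin φ₁ sin φ₂ + cos φ₁ cos φ₂ cos Δλ, the central angle is δ ≈ 0.667 rad (38.2°). The total great-circle distance is δ·R ≈ 0.667 × 3440 ≈ 2294 nmi, so the target fraction is f = 700/2294 ≈ 0.305.
Interpolate at f ≈ 0.305 with slerp weights a = sin((1−f)δ)/sin δ ≈ 0.723, b = sin(fδ)/sin δ ≈ 0.327.
p = a·p₁ + b·p₂ ≈ (-0.036, -0.984, 0.172); φ = arcsin(p_z) ≈ 9.91°, λ = atan2(p_y, p_x) ≈ -92.09°.

≈ (10°N, 92°W)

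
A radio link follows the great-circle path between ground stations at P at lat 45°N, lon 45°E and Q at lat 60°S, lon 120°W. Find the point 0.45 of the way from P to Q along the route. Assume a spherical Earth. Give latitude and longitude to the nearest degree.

≈ lat 24°S, lon 18°E

Write both endpoints as unit vectors p₁, p₂ with components (cos φ cos λ, cos φ sin λ, sin φ).
The central angle between the endpoints is δ = arccos(p₁·p₂) ≈ 2.837 rad (162.5°).
Interpolate at f = 0.45 with slerp weights a = sin((1−f)δ)/sin δ ≈ 3.331, b = sin(fδ)/sin δ ≈ 3.188.
p = a·p₁ + b·p₂ ≈ (0.869, 0.285, -0.406); φ = arcsin(p_z) ≈ -23.92°, λ = atan2(p_y, p_x) ≈ 18.17°.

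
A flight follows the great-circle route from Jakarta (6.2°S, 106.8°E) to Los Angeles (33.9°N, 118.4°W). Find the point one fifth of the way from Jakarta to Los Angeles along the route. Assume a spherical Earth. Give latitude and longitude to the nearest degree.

≈ 10°N, 127°E

Write both endpoints as unit vectors p₁, p₂ with components (cos φ cos λ, cos φ sin λ, sin φ).
The central angle between the endpoints is δ = arccos(p₁·p₂) ≈ 2.267 rad (129.9°).
Interpolate at f = 1/5 with slerp weights a = sin((1−f)δ)/sin δ ≈ 1.265, b = sin(fδ)/sin δ ≈ 0.571.
p = a·p₁ + b·p₂ ≈ (-0.589, 0.787, 0.182); φ = arcsin(p_z) ≈ 10.48°, λ = atan2(p_y, p_x) ≈ 126.81°.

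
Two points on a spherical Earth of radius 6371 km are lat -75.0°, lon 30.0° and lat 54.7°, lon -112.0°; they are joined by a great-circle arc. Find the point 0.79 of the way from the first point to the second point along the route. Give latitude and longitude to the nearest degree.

Write both endpoints as unit vectors p₁, p₂ with components (cos φ cos λ, cos φ sin λ, sin φ).
The central angle between the endpoints is δ = arccos(p₁·p₂) ≈ 2.705 rad (155.0°).
Interpolate at f = 0.79 with slerp weights a = sin((1−f)δ)/sin δ ≈ 1.272, b = sin(fδ)/sin δ ≈ 1.996.
p = a·p₁ + b·p₂ ≈ (-0.147, -0.905, 0.400); φ = arcsin(p_z) ≈ 23.58°, λ = atan2(p_y, p_x) ≈ -99.22°.

≈ lat 24°, lon -99°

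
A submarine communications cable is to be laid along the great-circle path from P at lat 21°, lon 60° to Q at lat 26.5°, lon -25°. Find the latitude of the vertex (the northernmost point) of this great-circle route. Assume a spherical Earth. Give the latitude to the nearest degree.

≈ 31°

The great circle lies in the plane with unit normal n̂ = (p₁ × p₂)/|p₁ × p₂|.
Here n̂_z ≈ -0.856; the vertex latitude is φ_max = arccos|n̂_z| ≈ 31.2°.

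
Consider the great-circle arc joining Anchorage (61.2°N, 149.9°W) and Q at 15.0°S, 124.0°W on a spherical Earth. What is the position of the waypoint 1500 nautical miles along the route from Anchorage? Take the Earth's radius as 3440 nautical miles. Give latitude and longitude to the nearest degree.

Convert each endpoint to a unit vector on the sphere (x = cos φ cos λ, y = cos φ sin λ, z = sin φ).
The central angle between the endpoints is δ = arccos(p₁·p₂) ≈ 1.378 rad (78.9°). The total great-circle distance is δ·R ≈ 1.378 × 3440 ≈ 4740 nmi, so the target fraction is f = 1500/4740 ≈ 0.316.
Interpolate at f ≈ 0.316 with slerp weights a = sin((1−f)δ)/sin δ ≈ 0.824, b = sin(fδ)/sin δ ≈ 0.430.
p = a·p₁ + b·p₂ ≈ (-0.576, -0.544, 0.611); φ = arcsin(p_z) ≈ 37.63°, λ = atan2(p_y, p_x) ≈ -136.65°.

≈ 38°N, 137°W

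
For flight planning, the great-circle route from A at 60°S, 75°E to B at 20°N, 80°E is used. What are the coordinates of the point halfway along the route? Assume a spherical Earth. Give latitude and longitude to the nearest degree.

Convert each endpoint to a unit vector on the sphere (x = cos φ cos λ, y = cos φ sin λ, z = sin φ).
The central angle between the endpoints is δ = arccos(p₁·p₂) ≈ 1.398 rad (80.1°).
Interpolate at f = 1/2 with slerp weights a = sin((1−f)δ)/sin δ ≈ 0.653, b = sin(fδ)/sin δ ≈ 0.653.
p = a·p₁ + b·p₂ ≈ (0.191, 0.920, -0.342); φ = arcsin(p_z) ≈ -20.02°, λ = atan2(p_y, p_x) ≈ 78.26°.

≈ 20°S, 78°E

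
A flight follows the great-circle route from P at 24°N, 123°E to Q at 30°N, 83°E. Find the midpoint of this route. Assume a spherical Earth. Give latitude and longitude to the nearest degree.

≈ 28°N, 104°E

Convert each endpoint to a unit vector on the sphere (x = cos φ cos λ, y = cos φ sin λ, z = sin φ).
The central angle between the endpoints is δ = arccos(p₁·p₂) ≈ 0.628 rad (36.0°).
Interpolate at f = 1/2 with slerp weights a = sin((1−f)δ)/sin δ ≈ 0.526, b = sin(fδ)/sin δ ≈ 0.526.
p = a·p₁ + b·p₂ ≈ (-0.206, 0.855, 0.477); φ = arcsin(p_z) ≈ 28.47°, λ = atan2(p_y, p_x) ≈ 103.56°.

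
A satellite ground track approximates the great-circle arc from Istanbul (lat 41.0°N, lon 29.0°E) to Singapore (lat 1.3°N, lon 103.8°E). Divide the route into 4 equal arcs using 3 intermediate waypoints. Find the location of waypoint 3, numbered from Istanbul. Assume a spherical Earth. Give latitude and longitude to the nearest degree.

Convert each endpoint to a unit vector on the sphere (x = cos φ cos λ, y = cos φ sin λ, z = sin φ).
The central angle between the endpoints is δ = arccos(p₁·p₂) ≈ 1.356 rad (77.7°).
Interpolate at f = 3/4 with slerp weights a = sin((1−f)δ)/sin δ ≈ 0.340, b = sin(fδ)/sin δ ≈ 0.871.
p = a·p₁ + b·p₂ ≈ (0.017, 0.970, 0.243); φ = arcsin(p_z) ≈ 14.07°, λ = atan2(p_y, p_x) ≈ 88.99°.

≈ lat 14°N, lon 89°E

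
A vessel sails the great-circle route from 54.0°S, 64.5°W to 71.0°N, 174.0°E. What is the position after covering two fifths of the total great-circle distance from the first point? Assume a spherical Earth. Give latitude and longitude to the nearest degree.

Convert each endpoint to a unit vector on the sphere (x = cos φ cos λ, y = cos φ sin λ, z = sin φ).
The central angle between the endpoints is δ = arccos(p₁·p₂) ≈ 2.616 rad (149.9°).
Interpolate at f = 2/5 with slerp weights a = sin((1−f)δ)/sin δ ≈ 1.992, b = sin(fδ)/sin δ ≈ 1.725.
p = a·p₁ + b·p₂ ≈ (-0.054, -0.998, 0.019); φ = arcsin(p_z) ≈ 1.07°, λ = atan2(p_y, p_x) ≈ -93.11°.

≈ 1°N, 93°W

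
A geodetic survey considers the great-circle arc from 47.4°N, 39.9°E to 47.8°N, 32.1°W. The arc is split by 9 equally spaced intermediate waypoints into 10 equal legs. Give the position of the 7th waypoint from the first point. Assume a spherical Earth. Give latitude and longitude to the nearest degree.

≈ 53°N, 11°W

Write both endpoints as unit vectors p₁, p₂ with components (cos φ cos λ, cos φ sin λ, sin φ).
The central angle between the endpoints is δ = arccos(p₁·p₂) ≈ 0.815 rad (46.7°).
Interpolate at f = 7/10 with slerp weights a = sin((1−f)δ)/sin δ ≈ 0.333, b = sin(fδ)/sin δ ≈ 0.742.
p = a·p₁ + b·p₂ ≈ (0.595, -0.120, 0.795); φ = arcsin(p_z) ≈ 52.62°, λ = atan2(p_y, p_x) ≈ -11.45°.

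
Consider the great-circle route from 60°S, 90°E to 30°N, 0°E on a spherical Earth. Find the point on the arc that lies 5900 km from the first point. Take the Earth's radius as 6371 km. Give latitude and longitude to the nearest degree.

≈ 24°S, 33°E

Write both endpoints as unit vectors p₁, p₂ with components (cos φ cos λ, cos φ sin λ, sin φ).
The central angle between the endpoints is δ = arccos(p₁·p₂) ≈ 2.019 rad (115.7°). The total great-circle distance is δ·R ≈ 2.019 × 6371 ≈ 12861 km, so the target fraction is f = 5900/12861 ≈ 0.459.
Interpolate at f ≈ 0.459 with slerp weights a = sin((1−f)δ)/sin δ ≈ 0.985, b = sin(fδ)/sin δ ≈ 0.887.
p = a·p₁ + b·p₂ ≈ (0.768, 0.492, -0.410); φ = arcsin(p_z) ≈ -24.18°, λ = atan2(p_y, p_x) ≈ 32.67°.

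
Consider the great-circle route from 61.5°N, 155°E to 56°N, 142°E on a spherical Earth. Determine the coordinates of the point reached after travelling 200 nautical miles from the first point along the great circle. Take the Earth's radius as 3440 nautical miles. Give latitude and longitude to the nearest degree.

Convert each endpoint to a unit vector on the sphere (x = cos φ cos λ, y = cos φ sin λ, z = sin φ).
The central angle between the endpoints is δ = arccos(p₁·p₂) ≈ 0.151 rad (8.7°). The total great-circle distance is δ·R ≈ 0.151 × 3440 ≈ 521 nmi, so the target fraction is f = 200/521 ≈ 0.384.
Interpolate at f ≈ 0.384 with slerp weights a = sin((1−f)δ)/sin δ ≈ 0.618, b = sin(fδ)/sin δ ≈ 0.385.
p = a·p₁ + b·p₂ ≈ (-0.437, 0.257, 0.862); φ = arcsin(p_z) ≈ 59.55°, λ = atan2(p_y, p_x) ≈ 149.51°.

≈ 60°N, 150°E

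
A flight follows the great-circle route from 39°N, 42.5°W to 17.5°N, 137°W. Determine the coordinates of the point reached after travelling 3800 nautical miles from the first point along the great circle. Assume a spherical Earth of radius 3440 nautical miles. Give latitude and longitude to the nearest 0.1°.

Convert each endpoint to a unit vector on the sphere (x = cos φ cos λ, y = cos φ sin λ, z = sin φ).
The central angle between the endpoints is δ = arccos(p₁·p₂) ≈ 1.439 rad (82.5°). The total great-circle distance is δ·R ≈ 1.439 × 3440 ≈ 4951 nmi, so the target fraction is f = 3800/4951 ≈ 0.767.
Interpolate at f ≈ 0.767 with slerp weights a = sin((1−f)δ)/sin δ ≈ 0.331, b = sin(fδ)/sin δ ≈ 0.901.
p = a·p₁ + b·p₂ ≈ (-0.439, -0.760, 0.479); φ = arcsin(p_z) ≈ 28.65°, λ = atan2(p_y, p_x) ≈ -119.99°.

≈ 28.7°N, 120.0°W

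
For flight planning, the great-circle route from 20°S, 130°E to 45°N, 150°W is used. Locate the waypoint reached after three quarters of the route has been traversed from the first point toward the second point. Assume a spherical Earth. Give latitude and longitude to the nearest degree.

≈ 33°N, 177°W

Convert each endpoint to a unit vector on the sphere (x = cos φ cos λ, y = cos φ sin λ, z = sin φ).
The central angle between the endpoints is δ = arccos(p₁·p₂) ≈ 1.698 rad (97.3°).
Interpolate at f = 3/4 with slerp weights a = sin((1−f)δ)/sin δ ≈ 0.415, b = sin(fδ)/sin δ ≈ 0.964.
p = a·p₁ + b·p₂ ≈ (-0.841, -0.042, 0.540); φ = arcsin(p_z) ≈ 32.65°, λ = atan2(p_y, p_x) ≈ -177.15°.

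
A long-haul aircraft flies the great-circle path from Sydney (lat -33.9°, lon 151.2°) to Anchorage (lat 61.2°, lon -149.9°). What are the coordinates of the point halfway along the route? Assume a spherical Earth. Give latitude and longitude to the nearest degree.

≈ lat 15°, lon 172°

Write both endpoints as unit vectors p₁, p₂ with components (cos φ cos λ, cos φ sin λ, sin φ).
The central angle between the endpoints is δ = arccos(p₁·p₂) ≈ 1.857 rad (106.4°).
Interpolate at f = 1/2 with slerp weights a = sin((1−f)δ)/sin δ ≈ 0.835, b = sin(fδ)/sin δ ≈ 0.835.
p = a·p₁ + b·p₂ ≈ (-0.955, 0.132, 0.266); φ = arcsin(p_z) ≈ 15.42°, λ = atan2(p_y, p_x) ≈ 172.12°.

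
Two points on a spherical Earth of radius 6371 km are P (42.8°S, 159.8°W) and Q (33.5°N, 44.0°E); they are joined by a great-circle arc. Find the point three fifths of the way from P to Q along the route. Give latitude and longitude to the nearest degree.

≈ (10°S, 93°E)

Convert each endpoint to a unit vector on the sphere (x = cos φ cos λ, y = cos φ sin λ, z = sin φ).
The central angle between the endpoints is δ = arccos(p₁·p₂) ≈ 2.779 rad (159.2°).
Interpolate at f = 3/5 with slerp weights a = sin((1−f)δ)/sin δ ≈ 2.524, b = sin(fδ)/sin δ ≈ 2.803.
p = a·p₁ + b·p₂ ≈ (-0.057, 0.984, -0.168); φ = arcsin(p_z) ≈ -9.67°, λ = atan2(p_y, p_x) ≈ 93.30°.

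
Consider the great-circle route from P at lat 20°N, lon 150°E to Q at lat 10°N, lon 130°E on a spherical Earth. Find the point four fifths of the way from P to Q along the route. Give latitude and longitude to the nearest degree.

The haversine formula gives a central angle δ ≈ 0.379 rad (21.7°) between the endpoints.
Interpolate at f = 4/5 with slerp weights a = sin((1−f)δ)/sin δ ≈ 0.205, b = sin(fδ)/sin δ ≈ 0.807.
p = a·p₁ + b·p₂ ≈ (-0.677, 0.705, 0.210); φ = arcsin(p_z) ≈ 12.13°, λ = atan2(p_y, p_x) ≈ 133.86°.

≈ lat 12°N, lon 134°E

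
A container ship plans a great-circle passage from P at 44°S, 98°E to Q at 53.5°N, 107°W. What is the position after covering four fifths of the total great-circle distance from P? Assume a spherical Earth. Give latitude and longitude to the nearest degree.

From cos δ = sin φ₁ sin φ₂ + cos φ₁ cos φ₂ cos Δλ, the central angle is δ ≈ 2.812 rad (161.1°).
Interpolate at f = 4/5 with slerp weights a = sin((1−f)δ)/sin δ ≈ 1.648, b = sin(fδ)/sin δ ≈ 2.405.
p = a·p₁ + b·p₂ ≈ (-0.583, -0.194, 0.789); φ = arcsin(p_z) ≈ 52.07°, λ = atan2(p_y, p_x) ≈ -161.57°.

≈ 52°N, 162°W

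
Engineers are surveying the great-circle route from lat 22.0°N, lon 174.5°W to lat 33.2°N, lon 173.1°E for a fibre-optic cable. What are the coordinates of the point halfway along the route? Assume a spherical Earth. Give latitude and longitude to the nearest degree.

Write both endpoints as unit vectors p₁, p₂ with components (cos φ cos λ, cos φ sin λ, sin φ).
The central angle between the endpoints is δ = arccos(p₁·p₂) ≈ 0.273 rad (15.7°).
Interpolate at f = 1/2 with slerp weights a = sin((1−f)δ)/sin δ ≈ 0.505, b = sin(fδ)/sin δ ≈ 0.505.
p = a·p₁ + b·p₂ ≈ (-0.885, 0.006, 0.465); φ = arcsin(p_z) ≈ 27.74°, λ = atan2(p_y, p_x) ≈ 179.62°.

≈ lat 28°N, lon 180°E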